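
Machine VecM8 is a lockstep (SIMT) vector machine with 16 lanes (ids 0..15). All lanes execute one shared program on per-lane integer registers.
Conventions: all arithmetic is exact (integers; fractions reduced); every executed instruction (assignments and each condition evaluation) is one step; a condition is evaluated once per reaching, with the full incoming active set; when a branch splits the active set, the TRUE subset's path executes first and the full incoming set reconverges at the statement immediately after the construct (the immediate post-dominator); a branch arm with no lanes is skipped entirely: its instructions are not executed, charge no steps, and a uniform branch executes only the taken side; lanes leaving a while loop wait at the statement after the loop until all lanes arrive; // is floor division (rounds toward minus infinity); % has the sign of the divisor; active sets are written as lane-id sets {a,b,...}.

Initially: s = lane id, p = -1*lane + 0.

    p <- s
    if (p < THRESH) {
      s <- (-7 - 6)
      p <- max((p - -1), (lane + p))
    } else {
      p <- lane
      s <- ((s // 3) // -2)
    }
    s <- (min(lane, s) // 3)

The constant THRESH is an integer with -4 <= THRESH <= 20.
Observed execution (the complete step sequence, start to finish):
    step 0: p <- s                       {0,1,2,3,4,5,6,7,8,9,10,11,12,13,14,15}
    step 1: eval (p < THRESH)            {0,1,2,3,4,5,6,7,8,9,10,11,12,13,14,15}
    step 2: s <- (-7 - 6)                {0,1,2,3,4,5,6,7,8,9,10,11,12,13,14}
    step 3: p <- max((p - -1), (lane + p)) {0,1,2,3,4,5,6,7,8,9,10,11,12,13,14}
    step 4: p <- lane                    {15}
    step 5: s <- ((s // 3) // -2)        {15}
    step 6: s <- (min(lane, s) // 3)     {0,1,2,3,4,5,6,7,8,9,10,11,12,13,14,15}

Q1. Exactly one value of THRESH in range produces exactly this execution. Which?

Answer: THRESH = 15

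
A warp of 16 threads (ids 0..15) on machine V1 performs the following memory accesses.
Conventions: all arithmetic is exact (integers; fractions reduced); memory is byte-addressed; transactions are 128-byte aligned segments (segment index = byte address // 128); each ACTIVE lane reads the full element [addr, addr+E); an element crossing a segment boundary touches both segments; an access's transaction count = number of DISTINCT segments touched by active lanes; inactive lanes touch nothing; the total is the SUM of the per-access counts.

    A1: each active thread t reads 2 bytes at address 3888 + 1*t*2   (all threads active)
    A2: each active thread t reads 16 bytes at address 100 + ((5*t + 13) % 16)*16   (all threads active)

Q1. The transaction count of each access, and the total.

A1: 1 transaction
A2: 3 transactions

Answer: 1,3; total 4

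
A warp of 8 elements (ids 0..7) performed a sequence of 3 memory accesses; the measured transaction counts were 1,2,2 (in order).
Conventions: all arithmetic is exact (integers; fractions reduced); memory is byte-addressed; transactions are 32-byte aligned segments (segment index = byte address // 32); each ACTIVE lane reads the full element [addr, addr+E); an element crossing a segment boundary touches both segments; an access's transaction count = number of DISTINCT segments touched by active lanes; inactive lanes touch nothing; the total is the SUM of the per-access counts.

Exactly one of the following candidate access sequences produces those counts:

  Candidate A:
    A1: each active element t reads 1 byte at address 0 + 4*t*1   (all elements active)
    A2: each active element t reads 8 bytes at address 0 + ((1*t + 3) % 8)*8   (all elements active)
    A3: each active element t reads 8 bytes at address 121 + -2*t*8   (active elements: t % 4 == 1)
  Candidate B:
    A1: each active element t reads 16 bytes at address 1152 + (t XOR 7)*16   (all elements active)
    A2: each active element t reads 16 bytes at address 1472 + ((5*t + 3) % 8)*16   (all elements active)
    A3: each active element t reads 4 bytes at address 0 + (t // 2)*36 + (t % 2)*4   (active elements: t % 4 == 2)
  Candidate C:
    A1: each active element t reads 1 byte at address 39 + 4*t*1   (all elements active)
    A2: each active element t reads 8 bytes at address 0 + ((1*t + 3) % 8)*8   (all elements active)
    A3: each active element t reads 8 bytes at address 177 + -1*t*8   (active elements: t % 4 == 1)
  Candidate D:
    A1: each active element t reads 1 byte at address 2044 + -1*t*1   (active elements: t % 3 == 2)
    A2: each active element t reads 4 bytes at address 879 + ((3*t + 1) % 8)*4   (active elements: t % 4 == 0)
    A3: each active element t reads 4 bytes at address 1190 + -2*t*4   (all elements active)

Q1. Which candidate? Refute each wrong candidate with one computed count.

B: A1 gives 4 transactions, not 1
C: A1 gives 2 transactions, not 1
D: A3 gives 3 transactions, not 2
A: all counts match (1,2,2)

Answer: A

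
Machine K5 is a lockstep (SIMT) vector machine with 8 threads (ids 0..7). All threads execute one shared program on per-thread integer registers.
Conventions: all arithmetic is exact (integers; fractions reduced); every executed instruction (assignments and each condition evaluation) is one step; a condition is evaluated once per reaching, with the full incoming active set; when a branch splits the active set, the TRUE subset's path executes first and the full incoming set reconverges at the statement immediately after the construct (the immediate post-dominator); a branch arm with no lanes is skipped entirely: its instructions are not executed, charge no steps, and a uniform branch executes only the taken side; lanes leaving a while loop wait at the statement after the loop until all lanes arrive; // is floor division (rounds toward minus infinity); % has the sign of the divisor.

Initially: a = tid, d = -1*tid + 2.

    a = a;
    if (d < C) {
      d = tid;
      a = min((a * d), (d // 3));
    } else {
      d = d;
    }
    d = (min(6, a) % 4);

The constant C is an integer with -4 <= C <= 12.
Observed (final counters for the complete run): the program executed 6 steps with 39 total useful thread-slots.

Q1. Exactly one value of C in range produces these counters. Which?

Answer: C = 2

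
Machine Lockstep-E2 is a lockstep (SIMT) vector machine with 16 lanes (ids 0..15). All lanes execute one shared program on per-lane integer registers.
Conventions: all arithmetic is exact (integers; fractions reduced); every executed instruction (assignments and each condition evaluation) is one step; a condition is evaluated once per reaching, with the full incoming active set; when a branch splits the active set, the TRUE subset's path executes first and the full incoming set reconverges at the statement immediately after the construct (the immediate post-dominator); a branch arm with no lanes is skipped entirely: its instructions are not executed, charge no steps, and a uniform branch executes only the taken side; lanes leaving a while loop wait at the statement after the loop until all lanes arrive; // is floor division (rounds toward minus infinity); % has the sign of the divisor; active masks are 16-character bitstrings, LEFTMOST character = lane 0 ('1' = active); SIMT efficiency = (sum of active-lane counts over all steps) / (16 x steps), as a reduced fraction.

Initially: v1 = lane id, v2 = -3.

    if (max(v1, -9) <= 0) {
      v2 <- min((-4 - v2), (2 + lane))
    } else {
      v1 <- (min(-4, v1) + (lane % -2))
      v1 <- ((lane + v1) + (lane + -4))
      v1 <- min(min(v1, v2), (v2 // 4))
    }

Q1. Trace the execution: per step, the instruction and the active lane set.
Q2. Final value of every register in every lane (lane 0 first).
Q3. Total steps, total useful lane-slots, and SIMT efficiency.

step 0: eval (max(v1, -9) <= 0)      1111111111111111
step 1: v2 <- min((-4 - v2), (2 + lane)) 1000000000000000
step 2: v1 <- (min(-4, v1) + (lane % -2)) 0111111111111111
step 3: v1 <- ((lane + v1) + (lane + -4)) 0111111111111111
step 4: v1 <- min(min(v1, v2), (v2 // 4)) 0111111111111111

Answer: 5 steps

v1: 0,-7,-4,-3,-3,-3,-3,-3,-3,-3,-3,-3,-3,-3,-3,-3
v2: -1,-3,-3,-3,-3,-3,-3,-3,-3,-3,-3,-3,-3,-3,-3,-3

steps = 5; useful = 62; efficiency = 62/80 = 31/40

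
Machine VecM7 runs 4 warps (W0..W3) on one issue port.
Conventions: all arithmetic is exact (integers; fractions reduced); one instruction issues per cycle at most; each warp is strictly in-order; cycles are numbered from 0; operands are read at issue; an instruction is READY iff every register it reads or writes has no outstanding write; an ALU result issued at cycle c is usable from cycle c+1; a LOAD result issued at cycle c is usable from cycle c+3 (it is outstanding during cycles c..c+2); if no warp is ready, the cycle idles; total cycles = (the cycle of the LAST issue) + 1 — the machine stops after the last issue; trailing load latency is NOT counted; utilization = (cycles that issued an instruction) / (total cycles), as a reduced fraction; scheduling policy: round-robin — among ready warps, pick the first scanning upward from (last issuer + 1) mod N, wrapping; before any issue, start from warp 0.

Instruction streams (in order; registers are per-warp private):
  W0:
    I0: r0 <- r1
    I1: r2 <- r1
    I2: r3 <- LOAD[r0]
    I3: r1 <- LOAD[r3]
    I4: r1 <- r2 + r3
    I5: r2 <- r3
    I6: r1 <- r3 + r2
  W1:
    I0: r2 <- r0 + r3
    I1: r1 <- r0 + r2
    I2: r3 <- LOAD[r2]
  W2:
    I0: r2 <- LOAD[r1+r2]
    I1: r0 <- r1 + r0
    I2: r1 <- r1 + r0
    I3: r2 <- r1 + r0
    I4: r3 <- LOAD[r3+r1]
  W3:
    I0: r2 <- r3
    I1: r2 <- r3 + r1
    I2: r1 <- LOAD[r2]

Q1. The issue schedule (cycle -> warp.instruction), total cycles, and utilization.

cycle 0: W0.I0
cycle 1: W1.I0
cycle 2: W2.I0
cycle 3: W3.I0
cycle 4: W0.I1
cycle 5: W1.I1
cycle 6: W2.I1
cycle 7: W3.I1
cycle 8: W0.I2
cycle 9: W1.I2
cycle 10: W2.I2
cycle 11: W3.I2
cycle 12: W0.I3
cycle 13: W2.I3
cycle 14: W2.I4
cycle 15: W0.I4
cycle 16: W0.I5
cycle 17: W0.I6

Answer: 18 cycles, utilization 1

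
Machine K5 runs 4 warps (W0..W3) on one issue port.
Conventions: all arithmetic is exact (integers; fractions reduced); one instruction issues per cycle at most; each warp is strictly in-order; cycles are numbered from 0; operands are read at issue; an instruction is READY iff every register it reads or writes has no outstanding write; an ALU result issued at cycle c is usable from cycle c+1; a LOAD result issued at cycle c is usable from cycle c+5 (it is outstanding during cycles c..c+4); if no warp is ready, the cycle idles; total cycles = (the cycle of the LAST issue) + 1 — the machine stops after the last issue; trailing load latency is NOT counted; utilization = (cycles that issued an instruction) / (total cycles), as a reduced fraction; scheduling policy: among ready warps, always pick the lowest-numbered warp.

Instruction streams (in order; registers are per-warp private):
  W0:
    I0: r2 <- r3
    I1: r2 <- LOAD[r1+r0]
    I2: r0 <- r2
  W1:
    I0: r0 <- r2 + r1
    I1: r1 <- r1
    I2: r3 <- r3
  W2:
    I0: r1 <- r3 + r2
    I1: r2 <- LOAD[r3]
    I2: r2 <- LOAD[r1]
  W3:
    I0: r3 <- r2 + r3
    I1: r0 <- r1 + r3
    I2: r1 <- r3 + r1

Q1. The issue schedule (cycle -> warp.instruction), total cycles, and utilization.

cycle 0: W0.I0
cycle 1: W0.I1
cycle 2: W1.I0
cycle 3: W1.I1
cycle 4: W1.I2
cycle 5: W2.I0
cycle 6: W0.I2
cycle 7: W2.I1
cycle 8: W3.I0
cycle 9: W3.I1
cycle 10: W3.I2
cycle 11: idle
cycle 12: W2.I2

Answer: 13 cycles, utilization 12/13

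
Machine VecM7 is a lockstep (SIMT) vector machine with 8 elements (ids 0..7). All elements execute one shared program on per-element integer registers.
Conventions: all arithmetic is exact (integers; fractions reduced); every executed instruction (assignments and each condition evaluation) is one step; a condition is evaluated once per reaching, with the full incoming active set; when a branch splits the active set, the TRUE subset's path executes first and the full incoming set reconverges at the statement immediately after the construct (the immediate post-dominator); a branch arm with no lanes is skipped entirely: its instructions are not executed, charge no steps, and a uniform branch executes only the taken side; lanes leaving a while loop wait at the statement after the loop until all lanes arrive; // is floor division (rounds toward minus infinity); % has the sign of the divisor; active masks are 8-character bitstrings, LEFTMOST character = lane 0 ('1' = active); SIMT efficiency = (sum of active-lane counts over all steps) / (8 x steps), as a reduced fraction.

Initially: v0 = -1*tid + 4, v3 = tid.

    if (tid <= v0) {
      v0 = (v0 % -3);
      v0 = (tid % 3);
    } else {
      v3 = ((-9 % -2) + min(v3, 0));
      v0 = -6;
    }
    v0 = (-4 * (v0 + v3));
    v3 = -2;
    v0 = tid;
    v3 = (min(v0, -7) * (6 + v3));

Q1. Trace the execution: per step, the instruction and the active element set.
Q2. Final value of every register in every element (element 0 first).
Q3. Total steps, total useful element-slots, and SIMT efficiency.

step 0: eval (tid <= v0)             11111111
step 1: v0 <- (v0 % -3)              11100000
step 2: v0 <- (tid % 3)              11100000
step 3: v3 <- ((-9 % -2) + min(v3, 0)) 00011111
step 4: v0 <- -6                     00011111
step 5: v0 <- (-4 * (v0 + v3))       11111111
step 6: v3 <- -2                     11111111
step 7: v0 <- tid                    11111111
step 8: v3 <- (min(v0, -7) * (6 + v3)) 11111111

Answer: 9 steps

v0: 0,1,2,3,4,5,6,7
v3: -28,-28,-28,-28,-28,-28,-28,-28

steps = 9; useful = 56; efficiency = 56/72 = 7/9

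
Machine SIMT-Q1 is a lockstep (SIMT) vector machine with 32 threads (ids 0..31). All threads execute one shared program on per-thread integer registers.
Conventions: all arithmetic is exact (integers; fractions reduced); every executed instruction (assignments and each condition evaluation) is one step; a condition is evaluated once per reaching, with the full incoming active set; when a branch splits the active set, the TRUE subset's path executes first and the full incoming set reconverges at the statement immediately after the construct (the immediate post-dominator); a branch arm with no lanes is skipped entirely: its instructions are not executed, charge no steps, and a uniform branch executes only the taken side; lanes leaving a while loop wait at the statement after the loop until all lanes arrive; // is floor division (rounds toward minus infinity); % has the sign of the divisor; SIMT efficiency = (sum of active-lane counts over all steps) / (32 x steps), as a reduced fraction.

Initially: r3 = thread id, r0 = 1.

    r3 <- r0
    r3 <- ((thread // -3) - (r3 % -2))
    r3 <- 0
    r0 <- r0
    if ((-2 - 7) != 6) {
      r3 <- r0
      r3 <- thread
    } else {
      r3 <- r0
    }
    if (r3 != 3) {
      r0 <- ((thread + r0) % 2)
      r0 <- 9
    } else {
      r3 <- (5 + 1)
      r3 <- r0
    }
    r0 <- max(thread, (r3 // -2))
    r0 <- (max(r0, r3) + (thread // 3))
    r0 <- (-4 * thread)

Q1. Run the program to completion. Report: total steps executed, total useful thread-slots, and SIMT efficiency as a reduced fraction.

Answer: 15 steps, 416 useful, 13/15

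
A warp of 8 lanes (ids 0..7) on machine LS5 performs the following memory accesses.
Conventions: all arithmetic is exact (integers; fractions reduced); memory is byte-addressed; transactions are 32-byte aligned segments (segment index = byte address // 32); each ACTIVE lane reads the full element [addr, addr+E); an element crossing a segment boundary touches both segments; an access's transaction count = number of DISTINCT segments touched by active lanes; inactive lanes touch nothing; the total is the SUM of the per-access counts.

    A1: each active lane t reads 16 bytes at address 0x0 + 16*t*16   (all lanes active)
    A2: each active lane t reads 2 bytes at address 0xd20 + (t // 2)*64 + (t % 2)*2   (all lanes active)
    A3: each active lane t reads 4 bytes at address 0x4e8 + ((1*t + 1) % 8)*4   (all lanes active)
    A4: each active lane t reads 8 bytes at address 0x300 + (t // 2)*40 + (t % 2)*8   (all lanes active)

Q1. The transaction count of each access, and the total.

A1: 8 transactions
A2: 4 transactions
A3: 2 transactions
A4: 5 transactions

Answer: 8,4,2,5; total 19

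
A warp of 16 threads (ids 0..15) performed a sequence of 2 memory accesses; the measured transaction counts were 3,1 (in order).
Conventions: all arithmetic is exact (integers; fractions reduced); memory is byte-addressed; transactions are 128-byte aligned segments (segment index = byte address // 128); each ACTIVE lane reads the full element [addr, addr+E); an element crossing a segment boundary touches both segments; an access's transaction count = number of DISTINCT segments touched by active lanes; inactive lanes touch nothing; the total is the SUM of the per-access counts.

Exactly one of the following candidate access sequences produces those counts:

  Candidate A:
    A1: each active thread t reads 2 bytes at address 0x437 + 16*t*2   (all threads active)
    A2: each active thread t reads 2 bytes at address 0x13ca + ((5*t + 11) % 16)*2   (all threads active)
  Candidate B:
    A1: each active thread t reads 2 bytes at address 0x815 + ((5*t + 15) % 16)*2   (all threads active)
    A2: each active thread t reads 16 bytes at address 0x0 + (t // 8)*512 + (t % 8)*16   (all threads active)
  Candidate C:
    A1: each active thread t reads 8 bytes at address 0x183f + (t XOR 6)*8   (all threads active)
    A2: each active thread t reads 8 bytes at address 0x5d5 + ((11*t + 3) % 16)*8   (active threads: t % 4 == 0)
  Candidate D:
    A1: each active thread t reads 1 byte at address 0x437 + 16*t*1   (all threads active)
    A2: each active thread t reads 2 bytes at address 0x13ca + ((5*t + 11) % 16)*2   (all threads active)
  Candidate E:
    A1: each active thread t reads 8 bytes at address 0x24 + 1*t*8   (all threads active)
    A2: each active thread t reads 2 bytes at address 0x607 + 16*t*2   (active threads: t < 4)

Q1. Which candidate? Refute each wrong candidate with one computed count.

A: A1 gives 5 transactions, not 3
B: A1 gives 1 transaction, not 3
C: A1 gives 2 transactions, not 3
E: A1 gives 2 transactions, not 3
D: all counts match (3,1)

Answer: D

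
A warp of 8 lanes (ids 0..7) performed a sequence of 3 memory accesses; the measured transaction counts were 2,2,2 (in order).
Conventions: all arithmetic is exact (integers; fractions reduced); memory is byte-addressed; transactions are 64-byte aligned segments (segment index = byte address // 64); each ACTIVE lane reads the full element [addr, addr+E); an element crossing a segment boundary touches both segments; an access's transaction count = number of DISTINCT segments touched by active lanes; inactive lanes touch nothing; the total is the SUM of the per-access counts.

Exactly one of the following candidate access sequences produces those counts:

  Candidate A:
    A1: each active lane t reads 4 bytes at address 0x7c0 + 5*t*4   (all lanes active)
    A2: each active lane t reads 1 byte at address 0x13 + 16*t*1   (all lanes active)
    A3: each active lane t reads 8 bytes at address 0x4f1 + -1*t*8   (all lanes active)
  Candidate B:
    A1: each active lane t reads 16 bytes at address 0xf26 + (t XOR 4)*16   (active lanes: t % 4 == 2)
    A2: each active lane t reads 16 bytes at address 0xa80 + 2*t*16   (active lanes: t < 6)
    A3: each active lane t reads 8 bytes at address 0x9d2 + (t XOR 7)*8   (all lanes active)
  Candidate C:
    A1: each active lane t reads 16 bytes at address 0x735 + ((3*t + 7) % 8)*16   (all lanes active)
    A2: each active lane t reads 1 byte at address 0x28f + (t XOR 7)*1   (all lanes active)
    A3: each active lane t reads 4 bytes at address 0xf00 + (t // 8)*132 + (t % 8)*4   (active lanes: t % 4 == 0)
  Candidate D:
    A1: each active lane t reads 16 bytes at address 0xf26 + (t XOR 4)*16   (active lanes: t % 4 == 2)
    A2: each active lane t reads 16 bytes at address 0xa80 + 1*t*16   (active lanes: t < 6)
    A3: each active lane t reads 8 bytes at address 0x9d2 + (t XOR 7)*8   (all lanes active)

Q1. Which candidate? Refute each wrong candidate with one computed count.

A: A1 gives 3 transactions, not 2
B: A2 gives 3 transactions, not 2
C: A1 gives 3 transactions, not 2
D: all counts match (2,2,2)

Answer: D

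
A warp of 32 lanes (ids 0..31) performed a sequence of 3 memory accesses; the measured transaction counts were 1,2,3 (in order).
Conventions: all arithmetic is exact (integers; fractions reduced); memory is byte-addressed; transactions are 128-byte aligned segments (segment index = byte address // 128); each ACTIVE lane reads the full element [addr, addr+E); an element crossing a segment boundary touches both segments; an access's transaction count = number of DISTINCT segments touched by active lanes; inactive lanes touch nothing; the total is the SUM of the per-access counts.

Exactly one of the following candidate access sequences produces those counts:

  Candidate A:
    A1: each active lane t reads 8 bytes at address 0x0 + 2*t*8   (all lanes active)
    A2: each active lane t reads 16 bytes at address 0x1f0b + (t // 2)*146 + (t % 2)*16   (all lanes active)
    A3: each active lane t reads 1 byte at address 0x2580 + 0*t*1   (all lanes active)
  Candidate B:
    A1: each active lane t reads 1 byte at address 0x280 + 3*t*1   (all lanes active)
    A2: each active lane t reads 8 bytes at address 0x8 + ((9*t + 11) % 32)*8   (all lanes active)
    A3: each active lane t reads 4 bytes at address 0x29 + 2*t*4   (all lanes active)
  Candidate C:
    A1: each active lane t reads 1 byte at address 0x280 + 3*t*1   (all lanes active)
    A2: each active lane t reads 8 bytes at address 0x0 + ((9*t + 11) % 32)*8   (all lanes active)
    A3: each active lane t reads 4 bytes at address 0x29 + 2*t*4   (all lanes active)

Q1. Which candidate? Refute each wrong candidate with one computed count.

A: A1 gives 4 transactions, not 1
B: A2 gives 3 transactions, not 2
C: all counts match (1,2,3)

Answer: C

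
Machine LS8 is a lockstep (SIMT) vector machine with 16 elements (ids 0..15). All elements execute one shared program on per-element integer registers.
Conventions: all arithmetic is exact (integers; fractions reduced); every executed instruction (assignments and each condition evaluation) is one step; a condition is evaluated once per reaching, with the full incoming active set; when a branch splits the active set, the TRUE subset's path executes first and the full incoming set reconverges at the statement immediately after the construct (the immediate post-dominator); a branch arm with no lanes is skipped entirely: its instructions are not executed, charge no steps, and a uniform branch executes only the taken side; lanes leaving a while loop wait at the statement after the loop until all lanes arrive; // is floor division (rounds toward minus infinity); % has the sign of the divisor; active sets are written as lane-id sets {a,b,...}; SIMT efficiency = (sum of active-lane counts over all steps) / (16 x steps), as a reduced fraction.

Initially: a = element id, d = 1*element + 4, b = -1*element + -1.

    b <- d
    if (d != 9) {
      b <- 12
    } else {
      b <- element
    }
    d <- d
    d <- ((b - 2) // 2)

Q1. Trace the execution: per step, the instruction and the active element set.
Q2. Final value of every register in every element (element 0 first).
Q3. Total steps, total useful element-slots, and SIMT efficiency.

step 0: b <- d                       {0,1,2,3,4,5,6,7,8,9,10,11,12,13,14,15}
step 1: eval (d != 9)                {0,1,2,3,4,5,6,7,8,9,10,11,12,13,14,15}
step 2: b <- 12                      {0,1,2,3,4,6,7,8,9,10,11,12,13,14,15}
step 3: b <- element                 {5}
step 4: d <- d                       {0,1,2,3,4,5,6,7,8,9,10,11,12,13,14,15}
step 5: d <- ((b - 2) // 2)          {0,1,2,3,4,5,6,7,8,9,10,11,12,13,14,15}

Answer: 6 steps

a: 0,1,2,3,4,5,6,7,8,9,10,11,12,13,14,15
d: 5,5,5,5,5,1,5,5,5,5,5,5,5,5,5,5
b: 12,12,12,12,12,5,12,12,12,12,12,12,12,12,12,12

steps = 6; useful = 80; efficiency = 80/96 = 5/6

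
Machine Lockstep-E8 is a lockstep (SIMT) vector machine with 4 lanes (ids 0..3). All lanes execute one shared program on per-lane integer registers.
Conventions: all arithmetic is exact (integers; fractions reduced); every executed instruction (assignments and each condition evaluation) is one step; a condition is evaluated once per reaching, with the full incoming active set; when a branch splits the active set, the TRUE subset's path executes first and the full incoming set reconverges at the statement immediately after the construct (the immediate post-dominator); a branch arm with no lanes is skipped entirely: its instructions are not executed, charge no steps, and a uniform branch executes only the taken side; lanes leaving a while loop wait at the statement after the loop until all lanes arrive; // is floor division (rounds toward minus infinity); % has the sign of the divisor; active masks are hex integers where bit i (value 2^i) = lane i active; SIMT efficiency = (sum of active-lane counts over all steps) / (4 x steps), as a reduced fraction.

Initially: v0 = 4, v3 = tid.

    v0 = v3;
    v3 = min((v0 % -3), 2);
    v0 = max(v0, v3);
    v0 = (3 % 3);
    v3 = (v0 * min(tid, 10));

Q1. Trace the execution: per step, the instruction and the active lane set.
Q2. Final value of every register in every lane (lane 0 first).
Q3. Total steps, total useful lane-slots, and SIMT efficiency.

step 0: v0 <- v3                     0xf
step 1: v3 <- min((v0 % -3), 2)      0xf
step 2: v0 <- max(v0, v3)            0xf
step 3: v0 <- (3 % 3)                0xf
step 4: v3 <- (v0 * min(tid, 10))    0xf

Answer: 5 steps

v0: 0,0,0,0
v3: 0,0,0,0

steps = 5; useful = 20; efficiency = 20/20 = 1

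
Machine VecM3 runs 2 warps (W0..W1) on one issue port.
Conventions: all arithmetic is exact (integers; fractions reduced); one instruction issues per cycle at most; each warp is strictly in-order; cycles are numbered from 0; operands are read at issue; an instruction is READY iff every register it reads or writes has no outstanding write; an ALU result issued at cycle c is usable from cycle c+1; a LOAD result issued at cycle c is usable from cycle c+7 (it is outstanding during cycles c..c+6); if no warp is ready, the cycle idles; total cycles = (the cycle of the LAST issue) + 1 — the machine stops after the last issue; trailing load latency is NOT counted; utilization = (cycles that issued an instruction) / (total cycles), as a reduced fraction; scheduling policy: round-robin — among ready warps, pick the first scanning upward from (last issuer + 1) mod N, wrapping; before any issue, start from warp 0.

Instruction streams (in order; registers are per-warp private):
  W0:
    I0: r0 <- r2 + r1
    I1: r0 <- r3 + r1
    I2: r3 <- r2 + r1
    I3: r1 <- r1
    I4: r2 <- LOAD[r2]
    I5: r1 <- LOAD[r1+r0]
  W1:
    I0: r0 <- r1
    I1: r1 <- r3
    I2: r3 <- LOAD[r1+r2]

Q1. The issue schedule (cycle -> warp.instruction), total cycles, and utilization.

cycle 0: W0.I0
cycle 1: W1.I0
cycle 2: W0.I1
cycle 3: W1.I1
cycle 4: W0.I2
cycle 5: W1.I2
cycle 6: W0.I3
cycle 7: W0.I4
cycle 8: W0.I5

Answer: 9 cycles, utilization 1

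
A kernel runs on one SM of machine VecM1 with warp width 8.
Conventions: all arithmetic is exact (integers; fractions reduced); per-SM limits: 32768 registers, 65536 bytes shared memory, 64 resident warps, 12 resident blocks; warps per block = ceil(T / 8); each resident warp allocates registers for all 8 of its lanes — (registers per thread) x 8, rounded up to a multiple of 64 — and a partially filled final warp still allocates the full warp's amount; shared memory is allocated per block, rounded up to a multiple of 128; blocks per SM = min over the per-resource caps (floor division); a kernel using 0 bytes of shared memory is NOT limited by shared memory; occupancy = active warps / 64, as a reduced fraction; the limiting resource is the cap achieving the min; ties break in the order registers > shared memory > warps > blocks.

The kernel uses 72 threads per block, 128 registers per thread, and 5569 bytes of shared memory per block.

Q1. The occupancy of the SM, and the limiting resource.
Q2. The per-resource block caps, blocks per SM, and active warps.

Answer: occupancy 27/64, limited by registers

registers: 3 blocks
shared memory: 11 blocks
warps: 7 blocks
blocks: 12 blocks

Answer: 3 blocks, 27 active warps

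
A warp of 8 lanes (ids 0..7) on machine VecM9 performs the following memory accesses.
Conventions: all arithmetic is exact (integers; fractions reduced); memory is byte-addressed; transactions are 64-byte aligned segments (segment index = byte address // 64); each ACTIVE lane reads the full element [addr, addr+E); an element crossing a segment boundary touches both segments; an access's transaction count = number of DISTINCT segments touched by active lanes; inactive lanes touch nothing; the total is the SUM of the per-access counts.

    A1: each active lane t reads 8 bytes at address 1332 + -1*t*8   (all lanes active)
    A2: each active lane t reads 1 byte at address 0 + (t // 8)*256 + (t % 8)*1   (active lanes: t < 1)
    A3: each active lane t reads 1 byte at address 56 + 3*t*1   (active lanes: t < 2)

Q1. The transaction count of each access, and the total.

A1: 2 transactions
A2: 1 transaction
A3: 1 transaction

Answer: 2,1,1; total 4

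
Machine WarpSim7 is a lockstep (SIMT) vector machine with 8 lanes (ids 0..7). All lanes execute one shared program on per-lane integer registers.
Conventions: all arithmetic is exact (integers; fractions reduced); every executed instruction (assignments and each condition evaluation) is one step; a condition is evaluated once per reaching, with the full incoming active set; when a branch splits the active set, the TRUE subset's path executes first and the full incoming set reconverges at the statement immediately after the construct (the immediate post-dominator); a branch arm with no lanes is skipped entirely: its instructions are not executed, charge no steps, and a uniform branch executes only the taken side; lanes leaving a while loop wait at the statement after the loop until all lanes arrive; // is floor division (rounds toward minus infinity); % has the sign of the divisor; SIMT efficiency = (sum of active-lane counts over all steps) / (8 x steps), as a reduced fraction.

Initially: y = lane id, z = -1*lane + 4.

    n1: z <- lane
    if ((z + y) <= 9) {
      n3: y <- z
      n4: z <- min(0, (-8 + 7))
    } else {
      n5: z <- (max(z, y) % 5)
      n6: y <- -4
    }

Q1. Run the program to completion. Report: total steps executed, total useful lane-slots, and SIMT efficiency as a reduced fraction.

Answer: 6 steps, 32 useful, 2/3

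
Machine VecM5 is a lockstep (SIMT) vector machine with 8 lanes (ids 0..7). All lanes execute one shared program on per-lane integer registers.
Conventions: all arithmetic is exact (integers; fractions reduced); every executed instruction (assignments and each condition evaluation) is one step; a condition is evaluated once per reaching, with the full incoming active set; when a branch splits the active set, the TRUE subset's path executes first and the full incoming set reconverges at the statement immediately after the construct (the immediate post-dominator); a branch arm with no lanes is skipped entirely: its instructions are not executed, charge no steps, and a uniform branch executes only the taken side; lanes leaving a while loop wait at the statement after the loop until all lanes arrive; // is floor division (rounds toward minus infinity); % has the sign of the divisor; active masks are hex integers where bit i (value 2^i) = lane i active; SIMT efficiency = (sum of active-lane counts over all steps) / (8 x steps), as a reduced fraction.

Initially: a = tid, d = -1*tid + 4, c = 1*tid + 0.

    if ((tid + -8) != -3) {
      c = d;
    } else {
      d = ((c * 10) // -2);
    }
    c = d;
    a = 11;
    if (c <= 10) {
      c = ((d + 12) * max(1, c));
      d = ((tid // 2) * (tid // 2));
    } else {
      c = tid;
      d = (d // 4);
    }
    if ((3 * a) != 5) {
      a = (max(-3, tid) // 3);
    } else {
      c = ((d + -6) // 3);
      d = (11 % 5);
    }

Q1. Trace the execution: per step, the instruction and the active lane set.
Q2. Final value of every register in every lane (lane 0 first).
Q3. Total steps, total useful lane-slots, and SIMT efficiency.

step 0: eval ((tid + -8) != -3)      0xff
step 1: c <- d                       0xdf
step 2: d <- ((c * 10) // -2)        0x20
step 3: c <- d                       0xff
step 4: a <- 11                      0xff
step 5: eval (c <= 10)               0xff
step 6: c <- ((d + 12) * max(1, c))  0xff
step 7: d <- ((tid // 2) * (tid // 2)) 0xff
step 8: eval ((3 * a) != 5)          0xff
step 9: a <- (max(-3, tid) // 3)     0xff

Answer: 10 steps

a: 0,0,0,1,1,1,2,2
d: 0,0,1,1,4,4,9,9
c: 64,45,28,13,12,-13,10,9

steps = 10; useful = 72; efficiency = 72/80 = 9/10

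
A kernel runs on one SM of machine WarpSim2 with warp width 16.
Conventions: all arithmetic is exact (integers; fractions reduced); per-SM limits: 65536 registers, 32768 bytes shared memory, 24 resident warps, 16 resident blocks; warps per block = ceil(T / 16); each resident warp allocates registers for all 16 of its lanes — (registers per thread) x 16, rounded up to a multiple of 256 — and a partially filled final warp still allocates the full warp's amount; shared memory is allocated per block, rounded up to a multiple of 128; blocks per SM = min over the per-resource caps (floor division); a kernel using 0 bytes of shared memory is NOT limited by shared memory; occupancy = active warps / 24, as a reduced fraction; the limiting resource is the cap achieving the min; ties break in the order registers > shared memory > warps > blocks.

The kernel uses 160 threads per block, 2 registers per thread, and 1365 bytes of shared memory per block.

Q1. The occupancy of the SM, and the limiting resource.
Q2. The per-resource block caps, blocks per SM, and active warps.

Answer: occupancy 5/6, limited by warps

registers: 25 blocks
shared memory: 23 blocks
warps: 2 blocks
blocks: 16 blocks

Answer: 2 blocks, 20 active warps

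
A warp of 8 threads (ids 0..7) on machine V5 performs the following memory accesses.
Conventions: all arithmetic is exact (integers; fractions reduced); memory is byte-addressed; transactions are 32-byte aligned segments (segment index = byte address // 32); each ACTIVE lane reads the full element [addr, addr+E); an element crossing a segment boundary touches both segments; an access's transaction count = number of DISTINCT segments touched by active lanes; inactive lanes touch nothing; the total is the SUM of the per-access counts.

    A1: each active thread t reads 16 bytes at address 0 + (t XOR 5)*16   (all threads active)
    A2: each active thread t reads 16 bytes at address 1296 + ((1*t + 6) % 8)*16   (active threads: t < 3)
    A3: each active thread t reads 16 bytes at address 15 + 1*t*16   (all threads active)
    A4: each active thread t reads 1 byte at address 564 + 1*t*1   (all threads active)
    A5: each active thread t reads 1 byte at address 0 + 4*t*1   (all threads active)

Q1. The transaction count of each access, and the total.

A1: 4 transactions
A2: 3 transactions
A3: 5 transactions
A4: 1 transaction
A5: 1 transaction

Answer: 4,3,5,1,1; total 14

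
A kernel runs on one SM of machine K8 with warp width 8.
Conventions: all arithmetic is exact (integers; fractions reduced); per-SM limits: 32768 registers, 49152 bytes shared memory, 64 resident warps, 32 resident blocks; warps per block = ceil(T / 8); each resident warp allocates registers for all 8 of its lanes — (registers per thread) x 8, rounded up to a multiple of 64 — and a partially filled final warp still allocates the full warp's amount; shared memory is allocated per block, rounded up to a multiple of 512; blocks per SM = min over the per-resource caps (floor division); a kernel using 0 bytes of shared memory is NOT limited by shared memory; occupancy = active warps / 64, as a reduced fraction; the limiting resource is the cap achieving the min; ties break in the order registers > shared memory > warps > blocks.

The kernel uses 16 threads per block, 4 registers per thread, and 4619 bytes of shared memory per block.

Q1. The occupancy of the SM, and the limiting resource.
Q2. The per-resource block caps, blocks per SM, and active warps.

Answer: occupancy 9/32, limited by shared memory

registers: 256 blocks
shared memory: 9 blocks
warps: 32 blocks
blocks: 32 blocks

Answer: 9 blocks, 18 active warps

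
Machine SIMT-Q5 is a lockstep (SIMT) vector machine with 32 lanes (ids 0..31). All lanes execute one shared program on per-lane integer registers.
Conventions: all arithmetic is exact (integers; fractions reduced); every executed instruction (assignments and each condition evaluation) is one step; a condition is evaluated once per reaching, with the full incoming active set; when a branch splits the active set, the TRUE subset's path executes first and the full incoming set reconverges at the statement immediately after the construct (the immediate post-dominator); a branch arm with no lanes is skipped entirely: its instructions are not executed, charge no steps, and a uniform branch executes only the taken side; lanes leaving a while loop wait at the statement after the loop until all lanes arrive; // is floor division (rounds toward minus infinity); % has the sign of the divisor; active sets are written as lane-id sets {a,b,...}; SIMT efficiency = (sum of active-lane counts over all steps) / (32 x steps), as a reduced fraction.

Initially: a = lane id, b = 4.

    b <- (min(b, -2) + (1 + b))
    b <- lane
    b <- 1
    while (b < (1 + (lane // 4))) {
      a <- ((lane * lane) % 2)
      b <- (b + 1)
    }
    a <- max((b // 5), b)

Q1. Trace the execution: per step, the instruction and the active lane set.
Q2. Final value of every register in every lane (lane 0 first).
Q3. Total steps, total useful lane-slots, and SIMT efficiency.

step 0: b <- (min(b, -2) + (1 + b))  {0,1,2,3,4,5,6,7,8,9,10,11,12,13,14,15,16,17,18,19,20,21,22,23,24,25,26,27,28,29,30,31}
step 1: b <- lane                    {0,1,2,3,4,5,6,7,8,9,10,11,12,13,14,15,16,17,18,19,20,21,22,23,24,25,26,27,28,29,30,31}
step 2: b <- 1                       {0,1,2,3,4,5,6,7,8,9,10,11,12,13,14,15,16,17,18,19,20,21,22,23,24,25,26,27,28,29,30,31}
step 3: eval (b < (1 + (lane // 4))) {0,1,2,3,4,5,6,7,8,9,10,11,12,13,14,15,16,17,18,19,20,21,22,23,24,25,26,27,28,29,30,31}
step 4: a <- ((lane * lane) % 2)     {4,5,6,7,8,9,10,11,12,13,14,15,16,17,18,19,20,21,22,23,24,25,26,27,28,29,30,31}
step 5: b <- (b + 1)                 {4,5,6,7,8,9,10,11,12,13,14,15,16,17,18,19,20,21,22,23,24,25,26,27,28,29,30,31}
step 6: eval (b < (1 + (lane // 4))) {4,5,6,7,8,9,10,11,12,13,14,15,16,17,18,19,20,21,22,23,24,25,26,27,28,29,30,31}
step 7: a <- ((lane * lane) % 2)     {8,9,10,11,12,13,14,15,16,17,18,19,20,21,22,23,24,25,26,27,28,29,30,31}
step 8: b <- (b + 1)                 {8,9,10,11,12,13,14,15,16,17,18,19,20,21,22,23,24,25,26,27,28,29,30,31}
step 9: eval (b < (1 + (lane // 4))) {8,9,10,11,12,13,14,15,16,17,18,19,20,21,22,23,24,25,26,27,28,29,30,31}
step 10: a <- ((lane * lane) % 2)     {12,13,14,15,16,17,18,19,20,21,22,23,24,25,26,27,28,29,30,31}
step 11: b <- (b + 1)                 {12,13,14,15,16,17,18,19,20,21,22,23,24,25,26,27,28,29,30,31}
step 12: eval (b < (1 + (lane // 4))) {12,13,14,15,16,17,18,19,20,21,22,23,24,25,26,27,28,29,30,31}
step 13: a <- ((lane * lane) % 2)     {16,17,18,19,20,21,22,23,24,25,26,27,28,29,30,31}
step 14: b <- (b + 1)                 {16,17,18,19,20,21,22,23,24,25,26,27,28,29,30,31}
step 15: eval (b < (1 + (lane // 4))) {16,17,18,19,20,21,22,23,24,25,26,27,28,29,30,31}
step 16: a <- ((lane * lane) % 2)     {20,21,22,23,24,25,26,27,28,29,30,31}
step 17: b <- (b + 1)                 {20,21,22,23,24,25,26,27,28,29,30,31}
step 18: eval (b < (1 + (lane // 4))) {20,21,22,23,24,25,26,27,28,29,30,31}
step 19: a <- ((lane * lane) % 2)     {24,25,26,27,28,29,30,31}
step 20: b <- (b + 1)                 {24,25,26,27,28,29,30,31}
step 21: eval (b < (1 + (lane // 4))) {24,25,26,27,28,29,30,31}
step 22: a <- ((lane * lane) % 2)     {28,29,30,31}
step 23: b <- (b + 1)                 {28,29,30,31}
step 24: eval (b < (1 + (lane // 4))) {28,29,30,31}
step 25: a <- max((b // 5), b)        {0,1,2,3,4,5,6,7,8,9,10,11,12,13,14,15,16,17,18,19,20,21,22,23,24,25,26,27,28,29,30,31}

Answer: 26 steps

a: 1,1,1,1,2,2,2,2,3,3,3,3,4,4,4,4,5,5,5,5,6,6,6,6,7,7,7,7,8,8,8,8
b: 1,1,1,1,2,2,2,2,3,3,3,3,4,4,4,4,5,5,5,5,6,6,6,6,7,7,7,7,8,8,8,8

steps = 26; useful = 496; efficiency = 496/832 = 31/52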